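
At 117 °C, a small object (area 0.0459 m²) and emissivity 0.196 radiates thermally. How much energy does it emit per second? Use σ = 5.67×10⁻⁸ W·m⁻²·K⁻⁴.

117 °C = 390 K.
Stefan–Boltzmann: P = εσAT⁴ = 0.196 × 5.67×10⁻⁸ × 0.0459 × (390)⁴ = 0.196 × 5.67×10⁻⁸ × 0.0459 × 2.31×10^10.
P = 11.8 W.

P ≈ 11.8 W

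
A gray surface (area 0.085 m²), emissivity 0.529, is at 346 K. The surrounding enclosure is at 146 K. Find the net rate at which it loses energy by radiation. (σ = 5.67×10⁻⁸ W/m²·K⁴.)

Q ≈ 35.4 W

Q = εσA(T⁴ − T_s⁴). T⁴ − T_s⁴ = (346)⁴ − (146)⁴ = 1.43×10^10 − 4.54×10^8 = 1.39×10^10 K⁴.
Q = 0.529 × 5.67×10⁻⁸ × 0.0850 × 1.39×10^10 = 35.4 W.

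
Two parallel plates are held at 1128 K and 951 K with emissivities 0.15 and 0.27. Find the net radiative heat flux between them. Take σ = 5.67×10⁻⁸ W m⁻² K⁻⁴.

q ≈ 4850 W/m²

For two large parallel gray plates, q = σ(T₁⁴ − T₂⁴) / (1/ε₁ + 1/ε₂ − 1).
1/ε₁ + 1/ε₂ − 1 = 1/0.15 + 1/0.27 − 1 = 9.370.
T₁⁴ − T₂⁴ = 1.62×10^12 − 8.18×10^11 = 8.01×10^11 K⁴.
q = 5.67×10⁻⁸ × 8.01×10^11 / 9.370 = 4850 W/m².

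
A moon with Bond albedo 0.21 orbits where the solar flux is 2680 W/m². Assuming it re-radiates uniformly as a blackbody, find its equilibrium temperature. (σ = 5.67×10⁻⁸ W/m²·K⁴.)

Power absorbed = (1−a)S·πR²; power emitted = 4πR²σT⁴. Equating and cancelling πR²:
T = ((1−a)S / 4σ)^(1/4) = (2120 / (4 × 5.67×10⁻⁸))^(1/4) = (9.34×10^9)^(1/4).
T = 311 K.

T ≈ 311 K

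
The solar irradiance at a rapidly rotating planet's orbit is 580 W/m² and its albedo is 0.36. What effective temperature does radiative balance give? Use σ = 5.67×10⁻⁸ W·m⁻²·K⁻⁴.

T ≈ 201 K

Power absorbed = (1−a)S·πR²; power emitted = 4πR²σT⁴. Equating and cancelling πR²:
T = ((1−a)S / 4σ)^(1/4) = (371 / (4 × 5.67×10⁻⁸))^(1/4) = (1.64×10^9)^(1/4).
T = 201 K.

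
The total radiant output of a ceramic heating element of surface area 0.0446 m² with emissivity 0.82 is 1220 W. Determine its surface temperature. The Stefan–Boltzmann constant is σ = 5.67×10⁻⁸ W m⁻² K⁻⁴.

From P = εσAT⁴, T = (P / εσA)^(1/4) = (1220 / (0.82 × 5.67×10⁻⁸ × 0.0446))^(1/4).
T = (5.88×10^11)^(1/4) = 876 K.

T ≈ 876 K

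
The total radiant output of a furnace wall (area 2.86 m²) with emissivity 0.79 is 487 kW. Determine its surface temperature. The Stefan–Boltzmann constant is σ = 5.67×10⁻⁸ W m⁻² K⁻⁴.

T ≈ 1400 K

From P = εσAT⁴, T = (P / εσA)^(1/4) = (4.87×10^5 / (0.79 × 5.67×10⁻⁸ × 2.86))^(1/4).
T = (3.80×10^12)^(1/4) = 1400 K.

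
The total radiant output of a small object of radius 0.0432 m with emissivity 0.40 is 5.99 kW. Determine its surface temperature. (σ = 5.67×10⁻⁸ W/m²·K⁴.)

A = 4πr² = 4π × (0.0432)² = 0.0235 m².
From P = εσAT⁴, T = (P / εσA)^(1/4) = (5990 / (0.40 × 5.67×10⁻⁸ × 0.0235))^(1/4).
T = (1.13×10^13)^(1/4) = 1830 K.

T ≈ 1830 K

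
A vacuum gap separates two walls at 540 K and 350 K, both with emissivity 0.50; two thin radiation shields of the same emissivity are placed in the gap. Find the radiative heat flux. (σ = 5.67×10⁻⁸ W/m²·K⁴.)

Each of the 3 gaps contributes resistance (2/ε − 1) = 2/0.50 − 1 = 3.000; total = 9.000.
q = σ(T₁⁴ − T₂⁴) / 9.000 = 5.67×10⁻⁸ × 7.00×10^10 / 9.000 = 441 W/m².

q ≈ 441 W/m²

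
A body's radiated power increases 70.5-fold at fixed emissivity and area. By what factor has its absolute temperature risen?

factor ≈ 2.90

P ∝ T⁴ ⇒ T ∝ P^(1/4), so T scales by (70.5)^(1/4) = 2.90.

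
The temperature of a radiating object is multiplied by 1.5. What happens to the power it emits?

P ∝ T⁴, so the power scales as (1.5)⁴ = 5.06.

factor ≈ 5.06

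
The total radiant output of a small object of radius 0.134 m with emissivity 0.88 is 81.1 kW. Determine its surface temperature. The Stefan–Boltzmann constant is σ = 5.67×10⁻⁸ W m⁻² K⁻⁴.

T ≈ 1640 K

A = 4πr² = 4π × (0.134)² = 0.226 m².
From P = εσAT⁴, T = (P / εσA)^(1/4) = (81100 / (0.88 × 5.67×10⁻⁸ × 0.226))^(1/4).
T = (7.20×10^12)^(1/4) = 1640 K.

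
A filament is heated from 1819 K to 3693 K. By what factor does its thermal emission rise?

ratio ≈ 17.0

P ∝ T⁴, so the ratio is (3693/1819)⁴ = (2.030)⁴ = 17.0.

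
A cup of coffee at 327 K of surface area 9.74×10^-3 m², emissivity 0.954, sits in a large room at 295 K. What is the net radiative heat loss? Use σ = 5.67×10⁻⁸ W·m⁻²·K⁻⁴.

Q = εσA(T⁴ − T_s⁴). T⁴ − T_s⁴ = (327)⁴ − (295)⁴ = 1.14×10^10 − 7.57×10^9 = 3.86×10^9 K⁴.
Q = 0.954 × 5.67×10⁻⁸ × 9.74×10^-3 × 3.86×10^9 = 2.03 W.

Q ≈ 2.03 W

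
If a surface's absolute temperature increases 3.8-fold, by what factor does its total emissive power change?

factor ≈ 209

P ∝ T⁴, so the power scales as (3.8)⁴ = 209.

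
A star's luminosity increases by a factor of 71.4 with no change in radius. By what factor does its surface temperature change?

P ∝ T⁴ ⇒ T ∝ P^(1/4), so T scales by (71.4)^(1/4) = 2.91.

factor ≈ 2.91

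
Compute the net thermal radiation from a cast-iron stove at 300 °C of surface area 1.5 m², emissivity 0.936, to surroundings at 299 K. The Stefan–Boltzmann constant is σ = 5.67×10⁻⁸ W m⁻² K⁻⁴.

Q ≈ 7950 W

Convert: 300 °C = 573 K.
Q = εσA(T⁴ − T_s⁴). T⁴ − T_s⁴ = (573)⁴ − (299)⁴ = 1.08×10^11 − 7.99×10^9 = 9.98×10^10 K⁴.
Q = 0.936 × 5.67×10⁻⁸ × 1.50 × 9.98×10^10 = 7950 W.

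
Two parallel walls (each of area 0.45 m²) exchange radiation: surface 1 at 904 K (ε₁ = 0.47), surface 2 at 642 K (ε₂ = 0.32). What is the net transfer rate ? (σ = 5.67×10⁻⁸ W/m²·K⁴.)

Q ≈ 2990 W

For two large parallel gray plates, q = σ(T₁⁴ − T₂⁴) / (1/ε₁ + 1/ε₂ − 1).
1/ε₁ + 1/ε₂ − 1 = 1/0.47 + 1/0.32 − 1 = 4.253.
T₁⁴ − T₂⁴ = 6.68×10^11 − 1.70×10^11 = 4.98×10^11 K⁴.
q = 5.67×10⁻⁸ × 4.98×10^11 / 4.253 = 6640 W/m².
Q = q·A = 6640 × 0.45 = 2990 W.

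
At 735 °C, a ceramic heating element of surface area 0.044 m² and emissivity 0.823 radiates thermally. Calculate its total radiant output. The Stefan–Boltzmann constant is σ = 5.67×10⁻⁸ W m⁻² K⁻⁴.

735 °C = 1008 K.
P = εσAT⁴ = 0.823 × 5.67×10⁻⁸ × 0.0440 × (1008)⁴ = 0.823 × 5.67×10⁻⁸ × 0.0440 × 1.03×10^12.
P = 2120 W.

P ≈ 2120 W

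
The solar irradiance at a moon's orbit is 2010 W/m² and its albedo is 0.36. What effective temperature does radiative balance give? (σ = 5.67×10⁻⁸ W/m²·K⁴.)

T ≈ 274 K

Power absorbed = (1−a)S·πR²; power emitted = 4πR²σT⁴. Equating and cancelling πR²:
T = ((1−a)S / 4σ)^(1/4) = (1290 / (4 × 5.67×10⁻⁸))^(1/4) = (5.67×10^9)^(1/4).
T = 274 K.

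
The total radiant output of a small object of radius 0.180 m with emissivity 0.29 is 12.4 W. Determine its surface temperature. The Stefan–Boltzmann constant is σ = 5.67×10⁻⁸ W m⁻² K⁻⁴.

A = 4πr² = 4π × (0.180)² = 0.407 m².
From P = εσAT⁴, T = (P / εσA)^(1/4) = (12.4 / (0.29 × 5.67×10⁻⁸ × 0.407))^(1/4).
T = (1.85×10^9)^(1/4) = 207 K.

T ≈ 207 K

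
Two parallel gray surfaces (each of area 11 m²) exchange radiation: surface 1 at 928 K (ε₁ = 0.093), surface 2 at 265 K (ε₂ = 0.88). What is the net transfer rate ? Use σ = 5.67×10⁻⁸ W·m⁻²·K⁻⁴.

Q ≈ 42200 W

For two large parallel gray plates, q = σ(T₁⁴ − T₂⁴) / (1/ε₁ + 1/ε₂ − 1).
1/ε₁ + 1/ε₂ − 1 = 1/0.093 + 1/0.88 − 1 = 10.89.
T₁⁴ − T₂⁴ = 7.42×10^11 − 4.93×10^9 = 7.37×10^11 K⁴.
q = 5.67×10⁻⁸ × 7.37×10^11 / 10.89 = 3840 W/m².
Q = q·A = 3840 × 11 = 42200 W.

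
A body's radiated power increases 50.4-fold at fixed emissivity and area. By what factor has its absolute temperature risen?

factor ≈ 2.66

P ∝ T⁴ ⇒ T ∝ P^(1/4), so T scales by (50.4)^(1/4) = 2.66.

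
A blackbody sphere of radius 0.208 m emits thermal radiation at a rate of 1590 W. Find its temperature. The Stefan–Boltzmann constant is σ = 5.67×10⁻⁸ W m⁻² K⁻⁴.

A = 4πr² = 4π × (0.208)² = 0.544 m².
From P = σAT⁴, T = (P / σA)^(1/4) = (1590 / (5.67×10⁻⁸ × 0.544))^(1/4).
T = (5.16×10^10)^(1/4) = 477 K.

T ≈ 477 K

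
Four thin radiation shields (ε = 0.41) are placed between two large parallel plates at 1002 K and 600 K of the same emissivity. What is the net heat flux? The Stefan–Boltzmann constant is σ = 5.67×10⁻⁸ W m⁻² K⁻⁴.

q ≈ 2570 W/m²

Each of the 5 gaps contributes resistance (2/ε − 1) = 2/0.41 − 1 = 3.878; total = 19.39.
q = σ(T₁⁴ − T₂⁴) / 19.39 = 5.67×10⁻⁸ × 8.78×10^11 / 19.39 = 2570 W/m².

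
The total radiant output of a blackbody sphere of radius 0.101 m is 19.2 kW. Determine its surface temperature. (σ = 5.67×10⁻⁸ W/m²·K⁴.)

T ≈ 1270 K

A = 4πr² = 4π × (0.101)² = 0.128 m².
From P = σAT⁴, T = (P / σA)^(1/4) = (19200 / (5.67×10⁻⁸ × 0.128))^(1/4).
T = (2.64×10^12)^(1/4) = 1270 K.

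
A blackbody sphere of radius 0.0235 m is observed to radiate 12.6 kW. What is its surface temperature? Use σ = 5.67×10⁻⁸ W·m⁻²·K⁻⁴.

A = 4πr² = 4π × (0.0235)² = 6.94×10^-3 m².
From P = σAT⁴, T = (P / σA)^(1/4) = (12600 / (5.67×10⁻⁸ × 6.94×10^-3))^(1/4).
T = (3.20×10^13)^(1/4) = 2380 K.

T ≈ 2380 K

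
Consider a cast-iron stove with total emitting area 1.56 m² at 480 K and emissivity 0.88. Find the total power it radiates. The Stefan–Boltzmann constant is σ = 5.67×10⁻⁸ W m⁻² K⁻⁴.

P = εσAT⁴ = 0.88 × 5.67×10⁻⁸ × 1.56 × (480)⁴ = 0.88 × 5.67×10⁻⁸ × 1.56 × 5.31×10^10.
P = 4130 W.

P ≈ 4130 W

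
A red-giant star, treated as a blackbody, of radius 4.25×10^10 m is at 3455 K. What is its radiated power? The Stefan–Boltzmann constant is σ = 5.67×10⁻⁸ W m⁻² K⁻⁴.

A = 4πr² = 4π × (4.25×10^10)² = 2.27×10^22 m².
P = σAT⁴ = 5.67×10⁻⁸ × 2.27×10^22 × (3455)⁴ = 5.67×10⁻⁸ × 2.27×10^22 × 1.42×10^14.
P = 1.83×10^29 W.

P ≈ 1.83×10^29 W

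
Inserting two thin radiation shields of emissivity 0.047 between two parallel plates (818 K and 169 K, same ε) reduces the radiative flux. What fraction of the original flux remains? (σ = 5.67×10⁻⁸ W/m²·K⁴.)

ratio ≈ 0.333

With N identical shields there are N+1 = 3 gaps in series, each with the same radiative resistance, so the flux falls to 1/(N+1) of its unshielded value.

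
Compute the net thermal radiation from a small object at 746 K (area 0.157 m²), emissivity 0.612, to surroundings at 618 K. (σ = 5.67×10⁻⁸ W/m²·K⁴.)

Q ≈ 893 W

Q = εσA(T⁴ − T_s⁴). T⁴ − T_s⁴ = (746)⁴ − (618)⁴ = 3.10×10^11 − 1.46×10^11 = 1.64×10^11 K⁴.
Q = 0.612 × 5.67×10⁻⁸ × 0.157 × 1.64×10^11 = 893 W.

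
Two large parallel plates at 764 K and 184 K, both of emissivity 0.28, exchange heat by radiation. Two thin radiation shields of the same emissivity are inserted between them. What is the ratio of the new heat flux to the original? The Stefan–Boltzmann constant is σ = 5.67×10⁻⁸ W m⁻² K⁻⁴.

With N identical shields there are N+1 = 3 gaps in series, each with the same radiative resistance, so the flux falls to 1/(N+1) of its unshielded value.

ratio ≈ 0.333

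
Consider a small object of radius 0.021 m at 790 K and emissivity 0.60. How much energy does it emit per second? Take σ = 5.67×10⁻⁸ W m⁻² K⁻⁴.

P ≈ 73.4 W

A = 4πr² = 4π × (0.021)² = 5.54×10^-3 m².
Stefan–Boltzmann: P = εσAT⁴ = 0.60 × 5.67×10⁻⁸ × 5.54×10^-3 × (790)⁴ = 0.60 × 5.67×10⁻⁸ × 5.54×10^-3 × 3.90×10^11.
P = 73.4 W.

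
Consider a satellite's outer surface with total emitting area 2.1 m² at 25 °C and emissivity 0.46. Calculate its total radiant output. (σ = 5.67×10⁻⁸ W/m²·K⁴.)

25 °C = 298 K.
Stefan–Boltzmann: P = εσAT⁴ = 0.46 × 5.67×10⁻⁸ × 2.10 × (298)⁴ = 0.46 × 5.67×10⁻⁸ × 2.10 × 7.89×10^9.
P = 432 W.

P ≈ 432 W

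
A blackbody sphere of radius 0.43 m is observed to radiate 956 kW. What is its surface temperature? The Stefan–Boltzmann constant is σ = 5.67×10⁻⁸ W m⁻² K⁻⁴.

T ≈ 1640 K

A = 4πr² = 4π × (0.43)² = 2.32 m².
From P = σAT⁴, T = (P / σA)^(1/4) = (9.56×10^5 / (5.67×10⁻⁸ × 2.32))^(1/4).
T = (7.26×10^12)^(1/4) = 1640 K.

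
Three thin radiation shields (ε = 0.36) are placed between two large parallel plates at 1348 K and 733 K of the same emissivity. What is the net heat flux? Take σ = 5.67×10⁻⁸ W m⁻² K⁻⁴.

Each of the 4 gaps contributes resistance (2/ε − 1) = 2/0.36 − 1 = 4.556; total = 18.22.
q = σ(T₁⁴ − T₂⁴) / 18.22 = 5.67×10⁻⁸ × 3.01×10^12 / 18.22 = 9380 W/m².

q ≈ 9380 W/m²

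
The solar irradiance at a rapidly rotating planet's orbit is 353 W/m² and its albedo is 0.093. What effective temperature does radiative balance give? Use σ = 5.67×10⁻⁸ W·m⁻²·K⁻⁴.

T ≈ 194 K

Power absorbed = (1−a)S·πR²; power emitted = 4πR²σT⁴. Equating and cancelling πR²:
T = ((1−a)S / 4σ)^(1/4) = (320 / (4 × 5.67×10⁻⁸))^(1/4) = (1.41×10^9)^(1/4).
T = 194 K.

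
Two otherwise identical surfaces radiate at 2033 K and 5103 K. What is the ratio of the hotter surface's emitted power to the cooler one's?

P ∝ T⁴, so the ratio is (5103/2033)⁴ = (2.510)⁴ = 39.7.

ratio ≈ 39.7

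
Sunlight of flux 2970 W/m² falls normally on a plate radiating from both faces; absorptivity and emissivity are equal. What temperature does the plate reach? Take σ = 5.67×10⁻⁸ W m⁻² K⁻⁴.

Absorbed flux αS = emitted flux 2εσT⁴ per unit area; with α = ε this gives T = (S/2σ)^(1/4).
T = (2970 / (2 × 5.67×10⁻⁸))^(1/4) = (2.62×10^10)^(1/4).
T = 402 K.

T ≈ 402 K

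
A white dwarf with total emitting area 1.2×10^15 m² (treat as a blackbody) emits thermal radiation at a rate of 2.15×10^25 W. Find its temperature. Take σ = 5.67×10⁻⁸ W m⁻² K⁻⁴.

From P = σAT⁴, T = (P / σA)^(1/4) = (2.15×10^25 / (5.67×10⁻⁸ × 1.20×10^15))^(1/4).
T = (3.16×10^17)^(1/4) = 23700 K.

T ≈ 23700 K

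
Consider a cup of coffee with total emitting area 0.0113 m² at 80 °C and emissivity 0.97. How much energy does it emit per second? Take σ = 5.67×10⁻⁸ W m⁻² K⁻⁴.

P ≈ 9.65 W

80 °C = 353 K.
P = εσAT⁴ = 0.97 × 5.67×10⁻⁸ × 0.0113 × (353)⁴ = 0.97 × 5.67×10⁻⁸ × 0.0113 × 1.55×10^10.
P = 9.65 W.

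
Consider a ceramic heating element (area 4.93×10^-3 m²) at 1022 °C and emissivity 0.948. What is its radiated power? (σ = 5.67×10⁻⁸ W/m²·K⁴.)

P ≈ 745 W

1022 °C = 1295 K.
Stefan–Boltzmann: P = εσAT⁴ = 0.948 × 5.67×10⁻⁸ × 4.93×10^-3 × (1295)⁴ = 0.948 × 5.67×10⁻⁸ × 4.93×10^-3 × 2.81×10^12.
P = 745 W.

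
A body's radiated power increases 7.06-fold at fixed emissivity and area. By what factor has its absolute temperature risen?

P ∝ T⁴ ⇒ T ∝ P^(1/4), so T scales by (7.06)^(1/4) = 1.63.

factor ≈ 1.63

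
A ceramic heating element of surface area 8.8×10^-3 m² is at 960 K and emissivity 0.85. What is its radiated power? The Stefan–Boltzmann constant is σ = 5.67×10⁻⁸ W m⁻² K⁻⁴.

P = εσAT⁴ = 0.85 × 5.67×10⁻⁸ × 8.80×10^-3 × (960)⁴ = 0.85 × 5.67×10⁻⁸ × 8.80×10^-3 × 8.49×10^11.
P = 360 W.

P ≈ 360 W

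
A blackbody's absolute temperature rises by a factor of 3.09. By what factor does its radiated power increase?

P ∝ T⁴, so the power scales as (3.09)⁴ = 91.2.

factor ≈ 91.2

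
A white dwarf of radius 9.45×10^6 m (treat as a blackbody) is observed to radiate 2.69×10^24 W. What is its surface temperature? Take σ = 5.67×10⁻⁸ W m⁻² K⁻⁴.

A = 4πr² = 4π × (9.45×10^6)² = 1.12×10^15 m².
From P = σAT⁴, T = (P / σA)^(1/4) = (2.69×10^24 / (5.67×10⁻⁸ × 1.12×10^15))^(1/4).
T = (4.23×10^16)^(1/4) = 14300 K.

T ≈ 14300 K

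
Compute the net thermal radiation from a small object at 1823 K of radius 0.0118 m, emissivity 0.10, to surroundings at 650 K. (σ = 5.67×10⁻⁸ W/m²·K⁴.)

A = 4πr² = 4π × (0.0118)² = 1.75×10^-3 m².
Q = εσA(T⁴ − T_s⁴). T⁴ − T_s⁴ = (1823)⁴ − (650)⁴ = 1.10×10^13 − 1.79×10^11 = 1.09×10^13 K⁴.
Q = 0.10 × 5.67×10⁻⁸ × 1.75×10^-3 × 1.09×10^13 = 108 W.

Q ≈ 108 W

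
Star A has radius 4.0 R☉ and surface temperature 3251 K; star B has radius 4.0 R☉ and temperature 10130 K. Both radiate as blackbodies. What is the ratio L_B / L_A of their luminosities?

L = 4πR²σT⁴ ∝ R²T⁴, so L_B/L_A = (4.0/4.0)² × (10130/3251)⁴ = 1.00 × 94.3 = 94.3.

L_B/L_A ≈ 94.3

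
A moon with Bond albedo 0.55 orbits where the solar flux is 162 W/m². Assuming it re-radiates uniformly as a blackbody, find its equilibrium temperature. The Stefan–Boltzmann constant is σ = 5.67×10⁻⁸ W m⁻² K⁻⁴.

Power absorbed = (1−a)S·πR²; power emitted = 4πR²σT⁴. Equating and cancelling πR²:
T = ((1−a)S / 4σ)^(1/4) = (72.9 / (4 × 5.67×10⁻⁸))^(1/4) = (3.21×10^8)^(1/4).
T = 134 K.

T ≈ 134 K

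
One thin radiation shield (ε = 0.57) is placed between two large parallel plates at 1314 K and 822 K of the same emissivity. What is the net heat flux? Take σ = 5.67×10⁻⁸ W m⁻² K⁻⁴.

q ≈ 28500 W/m²

Each of the 2 gaps contributes resistance (2/ε − 1) = 2/0.57 − 1 = 2.509; total = 5.018.
q = σ(T₁⁴ − T₂⁴) / 5.018 = 5.67×10⁻⁸ × 2.52×10^12 / 5.018 = 28500 W/m².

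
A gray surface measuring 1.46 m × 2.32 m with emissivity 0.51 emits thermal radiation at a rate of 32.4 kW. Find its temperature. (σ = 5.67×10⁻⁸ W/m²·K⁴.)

A = 1.46 × 2.32 = 3.39 m².
From P = εσAT⁴, T = (P / εσA)^(1/4) = (32400 / (0.51 × 5.67×10⁻⁸ × 3.39))^(1/4).
T = (3.31×10^11)^(1/4) = 758 K.

T ≈ 758 K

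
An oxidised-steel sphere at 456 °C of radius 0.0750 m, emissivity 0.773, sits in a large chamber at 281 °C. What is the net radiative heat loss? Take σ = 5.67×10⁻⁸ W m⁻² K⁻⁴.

A = 4πr² = 4π × (0.0750)² = 0.0707 m².
Convert: 456 °C = 729 K; 281 °C = 554 K.
Q = εσA(T⁴ − T_s⁴). T⁴ − T_s⁴ = (729)⁴ − (554)⁴ = 2.82×10^11 − 9.42×10^10 = 1.88×10^11 K⁴.
Q = 0.773 × 5.67×10⁻⁸ × 0.0707 × 1.88×10^11 = 583 W.

Q ≈ 583 W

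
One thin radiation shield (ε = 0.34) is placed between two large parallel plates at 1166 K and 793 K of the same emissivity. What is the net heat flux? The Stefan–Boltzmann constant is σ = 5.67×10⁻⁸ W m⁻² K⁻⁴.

q ≈ 8440 W/m²

Each of the 2 gaps contributes resistance (2/ε − 1) = 2/0.34 − 1 = 4.882; total = 9.765.
q = σ(T₁⁴ − T₂⁴) / 9.765 = 5.67×10⁻⁸ × 1.45×10^12 / 9.765 = 8440 W/m².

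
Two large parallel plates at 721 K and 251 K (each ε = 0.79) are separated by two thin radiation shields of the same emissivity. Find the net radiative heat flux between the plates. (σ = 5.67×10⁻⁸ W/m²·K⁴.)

Each of the 3 gaps contributes resistance (2/ε − 1) = 2/0.79 − 1 = 1.532; total = 4.595.
q = σ(T₁⁴ − T₂⁴) / 4.595 = 5.67×10⁻⁸ × 2.66×10^11 / 4.595 = 3290 W/m².

q ≈ 3290 W/m²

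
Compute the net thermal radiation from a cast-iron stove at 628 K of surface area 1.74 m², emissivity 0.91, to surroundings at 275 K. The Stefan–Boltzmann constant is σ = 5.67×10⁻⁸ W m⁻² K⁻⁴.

Q ≈ 13500 W

Q = εσA(T⁴ − T_s⁴). T⁴ − T_s⁴ = (628)⁴ − (275)⁴ = 1.56×10^11 − 5.72×10^9 = 1.50×10^11 K⁴.
Q = 0.91 × 5.67×10⁻⁸ × 1.74 × 1.50×10^11 = 13500 W.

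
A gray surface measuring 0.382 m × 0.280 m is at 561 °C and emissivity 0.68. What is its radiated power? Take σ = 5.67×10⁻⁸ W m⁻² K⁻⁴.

A = 0.382 × 0.280 = 0.107 m².
561 °C = 834 K.
Stefan–Boltzmann: P = εσAT⁴ = 0.68 × 5.67×10⁻⁸ × 0.107 × (834)⁴ = 0.68 × 5.67×10⁻⁸ × 0.107 × 4.84×10^11.
P = 2000 W.

P ≈ 2000 W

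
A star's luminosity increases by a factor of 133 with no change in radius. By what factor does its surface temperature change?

P ∝ T⁴ ⇒ T ∝ P^(1/4), so T scales by (133)^(1/4) = 3.40.

factor ≈ 3.40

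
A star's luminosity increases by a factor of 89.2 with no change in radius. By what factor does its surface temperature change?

P ∝ T⁴ ⇒ T ∝ P^(1/4), so T scales by (89.2)^(1/4) = 3.07.

factor ≈ 3.07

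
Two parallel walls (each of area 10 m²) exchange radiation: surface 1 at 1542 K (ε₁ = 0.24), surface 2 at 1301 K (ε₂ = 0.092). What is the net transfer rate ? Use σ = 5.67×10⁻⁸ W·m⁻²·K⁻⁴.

Q ≈ 1.13×10^5 W

For two large parallel gray plates, q = σ(T₁⁴ − T₂⁴) / (1/ε₁ + 1/ε₂ − 1).
1/ε₁ + 1/ε₂ − 1 = 1/0.24 + 1/0.092 − 1 = 14.04.
T₁⁴ − T₂⁴ = 5.65×10^12 − 2.86×10^12 = 2.79×10^12 K⁴.
q = 5.67×10⁻⁸ × 2.79×10^12 / 14.04 = 11300 W/m².
Q = q·A = 11300 × 10 = 1.13×10^5 W.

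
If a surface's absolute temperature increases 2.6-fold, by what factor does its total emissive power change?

P ∝ T⁴, so the power scales as (2.6)⁴ = 45.7.

factor ≈ 45.7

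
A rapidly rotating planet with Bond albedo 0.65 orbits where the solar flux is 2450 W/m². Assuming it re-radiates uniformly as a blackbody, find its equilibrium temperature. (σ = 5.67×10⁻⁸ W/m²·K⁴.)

T ≈ 248 K

Power absorbed = (1−a)S·πR²; power emitted = 4πR²σT⁴. Equating and cancelling πR²:
T = ((1−a)S / 4σ)^(1/4) = (858 / (4 × 5.67×10⁻⁸))^(1/4) = (3.78×10^9)^(1/4).
T = 248 K.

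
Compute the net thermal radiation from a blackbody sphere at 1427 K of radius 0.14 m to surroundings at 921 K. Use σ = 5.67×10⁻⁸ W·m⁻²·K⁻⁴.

A = 4πr² = 4π × (0.14)² = 0.246 m².
Q = σA(T⁴ − T_s⁴). T⁴ − T_s⁴ = (1427)⁴ − (921)⁴ = 4.15×10^12 − 7.20×10^11 = 3.43×10^12 K⁴.
Q = 5.67×10⁻⁸ × 0.246 × 3.43×10^12 = 47900 W.

Q ≈ 47900 W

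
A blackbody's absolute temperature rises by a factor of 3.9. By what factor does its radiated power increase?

P ∝ T⁴, so the power scales as (3.9)⁴ = 231.

factor ≈ 231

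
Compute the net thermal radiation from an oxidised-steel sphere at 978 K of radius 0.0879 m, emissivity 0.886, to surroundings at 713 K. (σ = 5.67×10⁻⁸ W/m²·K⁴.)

A = 4πr² = 4π × (0.0879)² = 0.0971 m².
Q = εσA(T⁴ − T_s⁴). T⁴ − T_s⁴ = (978)⁴ − (713)⁴ = 9.15×10^11 − 2.58×10^11 = 6.56×10^11 K⁴.
Q = 0.886 × 5.67×10⁻⁸ × 0.0971 × 6.56×10^11 = 3200 W.

Q ≈ 3200 W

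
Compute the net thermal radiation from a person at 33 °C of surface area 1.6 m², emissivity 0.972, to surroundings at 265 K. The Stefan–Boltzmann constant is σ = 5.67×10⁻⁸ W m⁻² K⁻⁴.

Q ≈ 338 W

Convert: 33 °C = 306 K.
Q = εσA(T⁴ − T_s⁴). T⁴ − T_s⁴ = (306)⁴ − (265)⁴ = 8.77×10^9 − 4.93×10^9 = 3.84×10^9 K⁴.
Q = 0.972 × 5.67×10⁻⁸ × 1.60 × 3.84×10^9 = 338 W.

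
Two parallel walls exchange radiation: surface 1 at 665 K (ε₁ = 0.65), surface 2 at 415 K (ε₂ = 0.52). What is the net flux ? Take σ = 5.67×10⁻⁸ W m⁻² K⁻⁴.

q ≈ 3820 W/m²

For two large parallel gray plates, q = σ(T₁⁴ − T₂⁴) / (1/ε₁ + 1/ε₂ − 1).
1/ε₁ + 1/ε₂ − 1 = 1/0.65 + 1/0.52 − 1 = 2.462.
T₁⁴ − T₂⁴ = 1.96×10^11 − 2.97×10^10 = 1.66×10^11 K⁴.
q = 5.67×10⁻⁸ × 1.66×10^11 / 2.462 = 3820 W/m².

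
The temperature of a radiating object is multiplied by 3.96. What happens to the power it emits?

P ∝ T⁴, so the power scales as (3.96)⁴ = 246.

factor ≈ 246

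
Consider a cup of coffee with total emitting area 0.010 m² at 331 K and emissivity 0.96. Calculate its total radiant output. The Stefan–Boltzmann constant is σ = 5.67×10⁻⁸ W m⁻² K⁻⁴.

P ≈ 6.53 W

P = εσAT⁴ = 0.96 × 5.67×10⁻⁸ × 0.0100 × (331)⁴ = 0.96 × 5.67×10⁻⁸ × 0.0100 × 1.20×10^10.
P = 6.53 W.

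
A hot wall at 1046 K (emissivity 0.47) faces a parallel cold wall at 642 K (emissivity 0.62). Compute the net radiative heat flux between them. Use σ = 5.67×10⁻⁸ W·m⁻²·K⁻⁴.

q ≈ 21300 W/m²

For two large parallel gray plates, q = σ(T₁⁴ − T₂⁴) / (1/ε₁ + 1/ε₂ − 1).
1/ε₁ + 1/ε₂ − 1 = 1/0.47 + 1/0.62 − 1 = 2.741.
T₁⁴ − T₂⁴ = 1.20×10^12 − 1.70×10^11 = 1.03×10^12 K⁴.
q = 5.67×10⁻⁸ × 1.03×10^12 / 2.741 = 21300 W/m².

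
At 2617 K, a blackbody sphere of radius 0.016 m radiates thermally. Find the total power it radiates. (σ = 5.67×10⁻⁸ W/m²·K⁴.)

P ≈ 8560 W

A = 4πr² = 4π × (0.016)² = 3.22×10^-3 m².
P = σAT⁴ = 5.67×10⁻⁸ × 3.22×10^-3 × (2617)⁴ = 5.67×10⁻⁸ × 3.22×10^-3 × 4.69×10^13.
P = 8560 W.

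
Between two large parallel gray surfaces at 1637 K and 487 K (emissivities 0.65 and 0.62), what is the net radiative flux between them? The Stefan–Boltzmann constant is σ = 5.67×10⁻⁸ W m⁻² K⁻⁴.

q ≈ 1.88×10^5 W/m²

For two large parallel gray plates, q = σ(T₁⁴ − T₂⁴) / (1/ε₁ + 1/ε₂ − 1).
1/ε₁ + 1/ε₂ − 1 = 1/0.65 + 1/0.62 − 1 = 2.151.
T₁⁴ − T₂⁴ = 7.18×10^12 − 5.62×10^10 = 7.12×10^12 K⁴.
q = 5.67×10⁻⁸ × 7.12×10^12 / 2.151 = 1.88×10^5 W/m².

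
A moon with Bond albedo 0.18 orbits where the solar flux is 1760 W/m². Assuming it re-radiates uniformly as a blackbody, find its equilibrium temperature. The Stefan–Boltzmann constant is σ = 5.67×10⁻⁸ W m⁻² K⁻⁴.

T ≈ 282 K

Power absorbed = (1−a)S·πR²; power emitted = 4πR²σT⁴. Equating and cancelling πR²:
T = ((1−a)S / 4σ)^(1/4) = (1440 / (4 × 5.67×10⁻⁸))^(1/4) = (6.36×10^9)^(1/4).
T = 282 K.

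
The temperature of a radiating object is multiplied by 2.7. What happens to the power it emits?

P ∝ T⁴, so the power scales as (2.7)⁴ = 53.1.

factor ≈ 53.1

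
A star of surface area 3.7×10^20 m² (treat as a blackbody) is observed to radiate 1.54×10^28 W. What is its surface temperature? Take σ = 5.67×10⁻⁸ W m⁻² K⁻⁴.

From P = σAT⁴, T = (P / σA)^(1/4) = (1.54×10^28 / (5.67×10⁻⁸ × 3.70×10^20))^(1/4).
T = (7.34×10^14)^(1/4) = 5210 K.

T ≈ 5210 K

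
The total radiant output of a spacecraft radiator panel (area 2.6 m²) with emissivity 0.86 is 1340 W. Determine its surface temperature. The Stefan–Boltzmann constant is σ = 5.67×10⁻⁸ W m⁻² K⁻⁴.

T ≈ 321 K

From P = εσAT⁴, T = (P / εσA)^(1/4) = (1340 / (0.86 × 5.67×10⁻⁸ × 2.60))^(1/4).
T = (1.06×10^10)^(1/4) = 321 K.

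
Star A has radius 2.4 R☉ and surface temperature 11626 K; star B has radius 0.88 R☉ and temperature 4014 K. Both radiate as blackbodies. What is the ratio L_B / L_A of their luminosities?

L_B/L_A ≈ 1.91×10^-3

L = 4πR²σT⁴ ∝ R²T⁴, so L_B/L_A = (0.88/2.4)² × (4014/11626)⁴ = 0.134 × 0.0142 = 1.91×10^-3.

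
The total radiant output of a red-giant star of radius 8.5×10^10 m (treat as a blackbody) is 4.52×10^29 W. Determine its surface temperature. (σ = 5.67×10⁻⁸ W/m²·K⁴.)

A = 4πr² = 4π × (8.5×10^10)² = 9.08×10^22 m².
From P = σAT⁴, T = (P / σA)^(1/4) = (4.52×10^29 / (5.67×10⁻⁸ × 9.08×10^22))^(1/4).
T = (8.78×10^13)^(1/4) = 3060 K.

T ≈ 3060 K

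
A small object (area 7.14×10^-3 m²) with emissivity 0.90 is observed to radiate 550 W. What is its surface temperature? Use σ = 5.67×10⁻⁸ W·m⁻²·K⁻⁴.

From P = εσAT⁴, T = (P / εσA)^(1/4) = (550 / (0.90 × 5.67×10⁻⁸ × 7.14×10^-3))^(1/4).
T = (1.51×10^12)^(1/4) = 1110 K.

T ≈ 1110 K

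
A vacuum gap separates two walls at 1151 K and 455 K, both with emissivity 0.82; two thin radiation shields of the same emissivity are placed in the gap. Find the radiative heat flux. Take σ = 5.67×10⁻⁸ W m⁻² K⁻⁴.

q ≈ 22500 W/m²

Each of the 3 gaps contributes resistance (2/ε − 1) = 2/0.82 − 1 = 1.439; total = 4.317.
q = σ(T₁⁴ − T₂⁴) / 4.317 = 5.67×10⁻⁸ × 1.71×10^12 / 4.317 = 22500 W/m².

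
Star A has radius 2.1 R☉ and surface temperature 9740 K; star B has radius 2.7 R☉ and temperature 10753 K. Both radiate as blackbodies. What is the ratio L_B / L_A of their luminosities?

L = 4πR²σT⁴ ∝ R²T⁴, so L_B/L_A = (2.7/2.1)² × (10753/9740)⁴ = 1.65 × 1.49 = 2.46.

L_B/L_A ≈ 2.46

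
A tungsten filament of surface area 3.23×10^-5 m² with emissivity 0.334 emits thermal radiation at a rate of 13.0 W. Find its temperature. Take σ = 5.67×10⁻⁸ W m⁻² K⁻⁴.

From P = εσAT⁴, T = (P / εσA)^(1/4) = (13.0 / (0.334 × 5.67×10⁻⁸ × 3.23×10^-5))^(1/4).
T = (2.13×10^13)^(1/4) = 2150 K.

T ≈ 2150 K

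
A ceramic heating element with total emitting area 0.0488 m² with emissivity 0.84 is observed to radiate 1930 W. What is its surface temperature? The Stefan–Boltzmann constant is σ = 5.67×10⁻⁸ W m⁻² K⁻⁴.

T ≈ 955 K

From P = εσAT⁴, T = (P / εσA)^(1/4) = (1930 / (0.84 × 5.67×10⁻⁸ × 0.0488))^(1/4).
T = (8.30×10^11)^(1/4) = 955 K.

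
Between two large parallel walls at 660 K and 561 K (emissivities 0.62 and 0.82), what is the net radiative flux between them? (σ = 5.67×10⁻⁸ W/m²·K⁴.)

q ≈ 2810 W/m²

For two large parallel gray plates, q = σ(T₁⁴ − T₂⁴) / (1/ε₁ + 1/ε₂ − 1).
1/ε₁ + 1/ε₂ − 1 = 1/0.62 + 1/0.82 − 1 = 1.832.
T₁⁴ − T₂⁴ = 1.90×10^11 − 9.90×10^10 = 9.07×10^10 K⁴.
q = 5.67×10⁻⁸ × 9.07×10^10 / 1.832 = 2810 W/m².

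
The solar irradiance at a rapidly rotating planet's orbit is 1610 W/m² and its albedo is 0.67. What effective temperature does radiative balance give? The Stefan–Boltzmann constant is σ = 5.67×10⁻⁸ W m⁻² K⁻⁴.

Power absorbed = (1−a)S·πR²; power emitted = 4πR²σT⁴. Equating and cancelling πR²:
T = ((1−a)S / 4σ)^(1/4) = (531 / (4 × 5.67×10⁻⁸))^(1/4) = (2.34×10^9)^(1/4).
T = 220 K.

T ≈ 220 K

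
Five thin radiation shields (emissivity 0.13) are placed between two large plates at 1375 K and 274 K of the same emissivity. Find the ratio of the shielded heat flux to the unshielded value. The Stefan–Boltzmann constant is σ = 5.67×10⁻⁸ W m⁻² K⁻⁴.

ratio ≈ 0.167

With N identical shields there are N+1 = 6 gaps in series, each with the same radiative resistance, so the flux falls to 1/(N+1) of its unshielded value.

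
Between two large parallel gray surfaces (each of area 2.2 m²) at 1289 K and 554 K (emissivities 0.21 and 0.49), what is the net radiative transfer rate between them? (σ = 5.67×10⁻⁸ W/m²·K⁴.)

Q ≈ 57300 W

For two large parallel gray plates, q = σ(T₁⁴ − T₂⁴) / (1/ε₁ + 1/ε₂ − 1).
1/ε₁ + 1/ε₂ − 1 = 1/0.21 + 1/0.49 − 1 = 5.803.
T₁⁴ − T₂⁴ = 2.76×10^12 − 9.42×10^10 = 2.67×10^12 K⁴.
q = 5.67×10⁻⁸ × 2.67×10^12 / 5.803 = 26100 W/m².
Q = q·A = 26100 × 2.2 = 57300 W.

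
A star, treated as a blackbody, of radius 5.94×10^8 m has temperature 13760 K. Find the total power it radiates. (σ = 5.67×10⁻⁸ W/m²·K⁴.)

A = 4πr² = 4π × (5.94×10^8)² = 4.43×10^18 m².
P = σAT⁴ = 5.67×10⁻⁸ × 4.43×10^18 × (13760)⁴ = 5.67×10⁻⁸ × 4.43×10^18 × 3.58×10^16.
P = 9.01×10^27 W.

P ≈ 9.01×10^27 W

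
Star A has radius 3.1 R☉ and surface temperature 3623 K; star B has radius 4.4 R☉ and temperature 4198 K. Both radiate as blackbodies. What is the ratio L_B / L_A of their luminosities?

L = 4πR²σT⁴ ∝ R²T⁴, so L_B/L_A = (4.4/3.1)² × (4198/3623)⁴ = 2.01 × 1.80 = 3.63.

L_B/L_A ≈ 3.63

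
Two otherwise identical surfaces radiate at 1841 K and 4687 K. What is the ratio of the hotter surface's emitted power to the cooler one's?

P ∝ T⁴, so the ratio is (4687/1841)⁴ = (2.546)⁴ = 42.0.

ratio ≈ 42.0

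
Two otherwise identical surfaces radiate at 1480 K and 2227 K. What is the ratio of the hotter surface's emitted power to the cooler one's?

P ∝ T⁴, so the ratio is (2227/1480)⁴ = (1.505)⁴ = 5.13.

ratio ≈ 5.13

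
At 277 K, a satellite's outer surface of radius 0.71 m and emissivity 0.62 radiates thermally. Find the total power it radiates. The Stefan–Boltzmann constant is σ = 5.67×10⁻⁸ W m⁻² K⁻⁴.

A = 4πr² = 4π × (0.71)² = 6.33 m².
P = εσAT⁴ = 0.62 × 5.67×10⁻⁸ × 6.33 × (277)⁴ = 0.62 × 5.67×10⁻⁸ × 6.33 × 5.89×10^9.
P = 1310 W.

P ≈ 1310 W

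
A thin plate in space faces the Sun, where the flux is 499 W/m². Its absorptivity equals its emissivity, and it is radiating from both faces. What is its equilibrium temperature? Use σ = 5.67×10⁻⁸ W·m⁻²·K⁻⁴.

T ≈ 258 K

Absorbed flux αS = emitted flux 2εσT⁴ per unit area; with α = ε this gives T = (S/2σ)^(1/4).
T = (499 / (2 × 5.67×10⁻⁸))^(1/4) = (4.40×10^9)^(1/4).
T = 258 K.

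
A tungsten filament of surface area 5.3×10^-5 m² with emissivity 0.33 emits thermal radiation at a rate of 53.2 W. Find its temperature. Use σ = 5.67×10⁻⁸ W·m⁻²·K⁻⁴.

T ≈ 2710 K

From P = εσAT⁴, T = (P / εσA)^(1/4) = (53.2 / (0.33 × 5.67×10⁻⁸ × 5.30×10^-5))^(1/4).
T = (5.36×10^13)^(1/4) = 2710 K.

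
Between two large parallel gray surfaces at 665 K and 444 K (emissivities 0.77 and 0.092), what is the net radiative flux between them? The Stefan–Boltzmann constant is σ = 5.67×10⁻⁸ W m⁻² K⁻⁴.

q ≈ 796 W/m²

For two large parallel gray plates, q = σ(T₁⁴ − T₂⁴) / (1/ε₁ + 1/ε₂ − 1).
1/ε₁ + 1/ε₂ − 1 = 1/0.77 + 1/0.092 − 1 = 11.17.
T₁⁴ − T₂⁴ = 1.96×10^11 − 3.89×10^10 = 1.57×10^11 K⁴.
q = 5.67×10⁻⁸ × 1.57×10^11 / 11.17 = 796 W/m².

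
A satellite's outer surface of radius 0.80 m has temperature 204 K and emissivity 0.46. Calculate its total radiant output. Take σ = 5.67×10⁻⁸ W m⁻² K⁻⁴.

A = 4πr² = 4π × (0.80)² = 8.04 m².
P = εσAT⁴ = 0.46 × 5.67×10⁻⁸ × 8.04 × (204)⁴ = 0.46 × 5.67×10⁻⁸ × 8.04 × 1.73×10^9.
P = 363 W.

P ≈ 363 W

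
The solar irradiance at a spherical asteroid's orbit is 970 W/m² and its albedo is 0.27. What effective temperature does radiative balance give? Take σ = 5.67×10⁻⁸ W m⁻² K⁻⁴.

Power absorbed = (1−a)S·πR²; power emitted = 4πR²σT⁴. Equating and cancelling πR²:
T = ((1−a)S / 4σ)^(1/4) = (708 / (4 × 5.67×10⁻⁸))^(1/4) = (3.12×10^9)^(1/4).
T = 236 K.

T ≈ 236 K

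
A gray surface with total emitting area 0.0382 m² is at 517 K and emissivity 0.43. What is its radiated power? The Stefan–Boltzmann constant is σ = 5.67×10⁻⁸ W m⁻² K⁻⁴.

P = εσAT⁴ = 0.43 × 5.67×10⁻⁸ × 0.0382 × (517)⁴ = 0.43 × 5.67×10⁻⁸ × 0.0382 × 7.14×10^10.
P = 66.5 W.

P ≈ 66.5 W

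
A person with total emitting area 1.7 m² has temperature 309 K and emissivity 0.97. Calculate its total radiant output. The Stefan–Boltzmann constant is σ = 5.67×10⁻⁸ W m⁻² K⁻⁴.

P = εσAT⁴ = 0.97 × 5.67×10⁻⁸ × 1.70 × (309)⁴ = 0.97 × 5.67×10⁻⁸ × 1.70 × 9.12×10^9.
P = 852 W.

P ≈ 852 W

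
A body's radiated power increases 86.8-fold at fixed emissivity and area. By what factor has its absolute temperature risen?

factor ≈ 3.05

P ∝ T⁴ ⇒ T ∝ P^(1/4), so T scales by (86.8)^(1/4) = 3.05.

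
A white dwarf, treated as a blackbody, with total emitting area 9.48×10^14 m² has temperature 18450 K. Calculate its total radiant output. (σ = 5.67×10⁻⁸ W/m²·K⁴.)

P ≈ 6.23×10^24 W

P = σAT⁴ = 5.67×10⁻⁸ × 9.48×10^14 × (18450)⁴ = 5.67×10⁻⁸ × 9.48×10^14 × 1.16×10^17.
P = 6.23×10^24 W.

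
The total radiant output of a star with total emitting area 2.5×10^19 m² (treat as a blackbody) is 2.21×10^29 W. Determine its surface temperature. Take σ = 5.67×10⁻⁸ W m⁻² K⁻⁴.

T ≈ 19900 K

From P = σAT⁴, T = (P / σA)^(1/4) = (2.21×10^29 / (5.67×10⁻⁸ × 2.50×10^19))^(1/4).
T = (1.56×10^17)^(1/4) = 19900 K.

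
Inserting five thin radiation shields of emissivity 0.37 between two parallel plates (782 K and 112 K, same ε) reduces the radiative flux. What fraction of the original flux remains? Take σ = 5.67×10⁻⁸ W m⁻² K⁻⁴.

With N identical shields there are N+1 = 6 gaps in series, each with the same radiative resistance, so the flux falls to 1/(N+1) of its unshielded value.

ratio ≈ 0.167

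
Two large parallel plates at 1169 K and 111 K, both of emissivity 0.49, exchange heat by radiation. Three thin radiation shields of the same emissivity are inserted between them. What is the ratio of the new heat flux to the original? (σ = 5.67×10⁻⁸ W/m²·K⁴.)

With N identical shields there are N+1 = 4 gaps in series, each with the same radiative resistance, so the flux falls to 1/(N+1) of its unshielded value.

ratio ≈ 0.250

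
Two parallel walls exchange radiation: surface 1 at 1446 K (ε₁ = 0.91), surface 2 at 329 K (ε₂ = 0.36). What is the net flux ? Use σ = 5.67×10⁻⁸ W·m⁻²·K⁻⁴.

q ≈ 85900 W/m²

For two large parallel gray plates, q = σ(T₁⁴ − T₂⁴) / (1/ε₁ + 1/ε₂ − 1).
1/ε₁ + 1/ε₂ − 1 = 1/0.91 + 1/0.36 − 1 = 2.877.
T₁⁴ − T₂⁴ = 4.37×10^12 − 1.17×10^10 = 4.36×10^12 K⁴.
q = 5.67×10⁻⁸ × 4.36×10^12 / 2.877 = 85900 W/m².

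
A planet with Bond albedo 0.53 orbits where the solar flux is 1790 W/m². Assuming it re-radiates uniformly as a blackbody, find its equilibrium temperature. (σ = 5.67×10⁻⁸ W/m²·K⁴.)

Power absorbed = (1−a)S·πR²; power emitted = 4πR²σT⁴. Equating and cancelling πR²:
T = ((1−a)S / 4σ)^(1/4) = (841 / (4 × 5.67×10⁻⁸))^(1/4) = (3.71×10^9)^(1/4).
T = 247 K.

T ≈ 247 K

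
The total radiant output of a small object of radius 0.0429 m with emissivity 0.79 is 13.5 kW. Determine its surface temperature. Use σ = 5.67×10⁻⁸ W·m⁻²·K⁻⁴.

A = 4πr² = 4π × (0.0429)² = 0.0231 m².
From P = εσAT⁴, T = (P / εσA)^(1/4) = (13500 / (0.79 × 5.67×10⁻⁸ × 0.0231))^(1/4).
T = (1.30×10^13)^(1/4) = 1900 K.

T ≈ 1900 K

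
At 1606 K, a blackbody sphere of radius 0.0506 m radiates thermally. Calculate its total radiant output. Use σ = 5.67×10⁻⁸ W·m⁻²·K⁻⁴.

P ≈ 12100 W

A = 4πr² = 4π × (0.0506)² = 0.0322 m².
P = σAT⁴ = 5.67×10⁻⁸ × 0.0322 × (1606)⁴ = 5.67×10⁻⁸ × 0.0322 × 6.65×10^12.
P = 12100 W.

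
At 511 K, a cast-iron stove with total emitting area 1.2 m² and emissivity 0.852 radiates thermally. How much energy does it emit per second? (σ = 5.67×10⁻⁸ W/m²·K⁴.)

P ≈ 3950 W

P = εσAT⁴ = 0.852 × 5.67×10⁻⁸ × 1.20 × (511)⁴ = 0.852 × 5.67×10⁻⁸ × 1.20 × 6.82×10^10.
P = 3950 W.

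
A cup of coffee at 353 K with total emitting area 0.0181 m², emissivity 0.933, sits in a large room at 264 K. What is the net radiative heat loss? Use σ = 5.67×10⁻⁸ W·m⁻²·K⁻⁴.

Q = εσA(T⁴ − T_s⁴). T⁴ − T_s⁴ = (353)⁴ − (264)⁴ = 1.55×10^10 − 4.86×10^9 = 1.07×10^10 K⁴.
Q = 0.933 × 5.67×10⁻⁸ × 0.0181 × 1.07×10^10 = 10.2 W.

Q ≈ 10.2 W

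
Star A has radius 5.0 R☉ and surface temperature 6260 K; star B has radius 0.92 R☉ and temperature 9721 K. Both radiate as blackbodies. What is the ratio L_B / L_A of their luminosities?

L_B/L_A ≈ 0.197

L = 4πR²σT⁴ ∝ R²T⁴, so L_B/L_A = (0.92/5.0)² × (9721/6260)⁴ = 0.0339 × 5.81 = 0.197.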